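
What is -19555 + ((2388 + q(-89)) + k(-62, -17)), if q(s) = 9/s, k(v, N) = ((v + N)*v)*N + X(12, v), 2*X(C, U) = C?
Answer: -8938012/89 ≈ -1.0043e+5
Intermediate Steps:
X(C, U) = C/2
k(v, N) = 6 + N*v*(N + v) (k(v, N) = ((v + N)*v)*N + (1/2)*12 = ((N + v)*v)*N + 6 = (v*(N + v))*N + 6 = N*v*(N + v) + 6 = 6 + N*v*(N + v))
-19555 + ((2388 + q(-89)) + k(-62, -17)) = -19555 + ((2388 + 9/(-89)) + (6 - 17*(-62)**2 - 62*(-17)**2)) = -19555 + ((2388 + 9*(-1/89)) + (6 - 17*3844 - 62*289)) = -19555 + ((2388 - 9/89) + (6 - 65348 - 17918)) = -19555 + (212523/89 - 83260) = -19555 - 7197617/89 = -8938012/89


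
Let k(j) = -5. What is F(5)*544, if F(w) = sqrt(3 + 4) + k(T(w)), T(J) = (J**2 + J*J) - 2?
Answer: -2720 + 544*sqrt(7) ≈ -1280.7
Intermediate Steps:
T(J) = -2 + 2*J**2 (T(J) = (J**2 + J**2) - 2 = 2*J**2 - 2 = -2 + 2*J**2)
F(w) = -5 + sqrt(7) (F(w) = sqrt(3 + 4) - 5 = sqrt(7) - 5 = -5 + sqrt(7))
F(5)*544 = (-5 + sqrt(7))*544 = -2720 + 544*sqrt(7)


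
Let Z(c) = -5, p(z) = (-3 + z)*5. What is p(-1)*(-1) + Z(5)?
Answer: 15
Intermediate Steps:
p(z) = -15 + 5*z
p(-1)*(-1) + Z(5) = (-15 + 5*(-1))*(-1) - 5 = (-15 - 5)*(-1) - 5 = -20*(-1) - 5 = 20 - 5 = 15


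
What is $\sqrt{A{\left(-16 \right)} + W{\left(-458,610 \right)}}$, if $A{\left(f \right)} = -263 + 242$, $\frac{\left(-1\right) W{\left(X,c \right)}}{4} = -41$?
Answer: $\sqrt{143} \approx 11.958$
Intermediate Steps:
$W{\left(X,c \right)} = 164$ ($W{\left(X,c \right)} = \left(-4\right) \left(-41\right) = 164$)
$A{\left(f \right)} = -21$
$\sqrt{A{\left(-16 \right)} + W{\left(-458,610 \right)}} = \sqrt{-21 + 164} = \sqrt{143}$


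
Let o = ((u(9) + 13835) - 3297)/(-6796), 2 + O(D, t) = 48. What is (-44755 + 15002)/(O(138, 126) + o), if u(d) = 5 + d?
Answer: -50550347/75516 ≈ -669.40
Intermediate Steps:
O(D, t) = 46 (O(D, t) = -2 + 48 = 46)
o = -2638/1699 (o = (((5 + 9) + 13835) - 3297)/(-6796) = ((14 + 13835) - 3297)*(-1/6796) = (13849 - 3297)*(-1/6796) = 10552*(-1/6796) = -2638/1699 ≈ -1.5527)
(-44755 + 15002)/(O(138, 126) + o) = (-44755 + 15002)/(46 - 2638/1699) = -29753/75516/1699 = -29753*1699/75516 = -50550347/75516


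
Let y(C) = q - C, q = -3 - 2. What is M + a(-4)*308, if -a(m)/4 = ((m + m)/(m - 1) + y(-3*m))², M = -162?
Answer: -7308578/25 ≈ -2.9234e+5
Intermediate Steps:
q = -5
y(C) = -5 - C
a(m) = -4*(-5 + 3*m + 2*m/(-1 + m))² (a(m) = -4*((m + m)/(m - 1) + (-5 - (-3)*m))² = -4*((2*m)/(-1 + m) + (-5 + 3*m))² = -4*(2*m/(-1 + m) + (-5 + 3*m))² = -4*(-5 + 3*m + 2*m/(-1 + m))²)
M + a(-4)*308 = -162 - 4*(5 - 1*(-4) - 4*(-5 + 3*(-4)))²/(-1 - 4)²*308 = -162 - 4*(5 + 4 - 4*(-5 - 12))²/(-5)²*308 = -162 - 4*1/25*(5 + 4 - 4*(-17))²*308 = -162 - 4*1/25*(5 + 4 + 68)²*308 = -162 - 4*1/25*77²*308 = -162 - 4*1/25*5929*308 = -162 - 23716/25*308 = -162 - 7304528/25 = -7308578/25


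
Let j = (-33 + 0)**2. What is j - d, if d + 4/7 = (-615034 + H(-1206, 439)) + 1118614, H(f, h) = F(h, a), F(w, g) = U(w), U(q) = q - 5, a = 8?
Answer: -3520471/7 ≈ -5.0292e+5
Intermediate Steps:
U(q) = -5 + q
F(w, g) = -5 + w
H(f, h) = -5 + h
d = 3528094/7 (d = -4/7 + ((-615034 + (-5 + 439)) + 1118614) = -4/7 + ((-615034 + 434) + 1118614) = -4/7 + (-614600 + 1118614) = -4/7 + 504014 = 3528094/7 ≈ 5.0401e+5)
j = 1089 (j = (-33)**2 = 1089)
j - d = 1089 - 1*3528094/7 = 1089 - 3528094/7 = -3520471/7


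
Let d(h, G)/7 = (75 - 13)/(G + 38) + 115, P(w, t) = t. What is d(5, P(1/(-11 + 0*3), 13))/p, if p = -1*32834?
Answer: -41489/1674534 ≈ -0.024776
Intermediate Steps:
p = -32834
d(h, G) = 805 + 434/(38 + G) (d(h, G) = 7*((75 - 13)/(G + 38) + 115) = 7*(62/(38 + G) + 115) = 7*(115 + 62/(38 + G)) = 805 + 434/(38 + G))
d(5, P(1/(-11 + 0*3), 13))/p = (7*(4432 + 115*13)/(38 + 13))/(-32834) = (7*(4432 + 1495)/51)*(-1/32834) = (7*(1/51)*5927)*(-1/32834) = (41489/51)*(-1/32834) = -41489/1674534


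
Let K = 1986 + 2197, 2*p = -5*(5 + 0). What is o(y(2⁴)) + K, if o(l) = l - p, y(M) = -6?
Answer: 8379/2 ≈ 4189.5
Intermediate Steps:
p = -25/2 (p = (-5*(5 + 0))/2 = (-5*5)/2 = (½)*(-25) = -25/2 ≈ -12.500)
K = 4183
o(l) = 25/2 + l (o(l) = l - 1*(-25/2) = l + 25/2 = 25/2 + l)
o(y(2⁴)) + K = (25/2 - 6) + 4183 = 13/2 + 4183 = 8379/2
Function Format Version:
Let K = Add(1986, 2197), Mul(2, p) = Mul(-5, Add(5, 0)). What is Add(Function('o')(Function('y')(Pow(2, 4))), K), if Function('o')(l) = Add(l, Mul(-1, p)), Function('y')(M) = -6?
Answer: Rational(8379, 2) ≈ 4189.5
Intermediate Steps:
p = Rational(-25, 2) (p = Mul(Rational(1, 2), Mul(-5, Add(5, 0))) = Mul(Rational(1, 2), Mul(-5, 5)) = Mul(Rational(1, 2), -25) = Rational(-25, 2) ≈ -12.500)
K = 4183
Function('o')(l) = Add(Rational(25, 2), l) (Function('o')(l) = Add(l, Mul(-1, Rational(-25, 2))) = Add(l, Rational(25, 2)) = Add(Rational(25, 2), l))
Add(Function('o')(Function('y')(Pow(2, 4))), K) = Add(Add(Rational(25, 2), -6), 4183) = Add(Rational(13, 2), 4183) = Rational(8379, 2)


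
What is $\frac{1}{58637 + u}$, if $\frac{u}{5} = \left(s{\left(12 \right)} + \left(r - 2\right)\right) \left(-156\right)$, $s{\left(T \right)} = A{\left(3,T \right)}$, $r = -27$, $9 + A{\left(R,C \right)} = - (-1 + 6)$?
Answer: $\frac{1}{92177} \approx 1.0849 \cdot 10^{-5}$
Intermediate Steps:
$A{\left(R,C \right)} = -14$ ($A{\left(R,C \right)} = -9 - \left(-1 + 6\right) = -9 - 5 = -14$)
$s{\left(T \right)} = -14$
$u = 33540$ ($u = 5 \left(-14 - 29\right) \left(-156\right) = 5 \left(\left(-43\right) \left(-156\right)\right) = 5 \cdot 6708 = 33540$)
$\frac{1}{58637 + u} = \frac{1}{58637 + 33540} = \frac{1}{92177}$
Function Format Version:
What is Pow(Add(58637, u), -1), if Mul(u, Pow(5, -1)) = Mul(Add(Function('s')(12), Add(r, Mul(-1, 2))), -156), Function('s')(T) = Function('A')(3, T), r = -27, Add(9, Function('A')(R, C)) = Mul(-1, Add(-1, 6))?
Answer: Rational(1, 92177) ≈ 1.0849e-5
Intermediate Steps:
Function('A')(R, C) = -14 (Function('A')(R, C) = Add(-9, Mul(-1, Add(-1, 6))) = Add(-9, Mul(-1, 5)) = Add(-9, -5) = -14)
Function('s')(T) = -14
u = 33540 (u = Mul(5, Mul(Add(-14, Add(-27, Mul(-1, 2))), -156)) = Mul(5, Mul(Add(-14, Add(-27, -2)), -156)) = Mul(5, Mul(Add(-14, -29), -156)) = Mul(5, Mul(-43, -156)) = Mul(5, 6708) = 33540)
Pow(Add(58637, u), -1) = Pow(Add(58637, 33540), -1) = Pow(92177, -1) = Rational(1, 92177)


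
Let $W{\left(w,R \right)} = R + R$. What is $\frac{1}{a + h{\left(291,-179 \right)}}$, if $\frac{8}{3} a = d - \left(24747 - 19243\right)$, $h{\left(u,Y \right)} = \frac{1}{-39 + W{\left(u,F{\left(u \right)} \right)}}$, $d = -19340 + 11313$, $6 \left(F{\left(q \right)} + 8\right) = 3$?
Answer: $- \frac{216}{1096015} \approx -0.00019708$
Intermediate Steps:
$F{\left(q \right)} = - \frac{15}{2}$ ($F{\left(q \right)} = -8 + \frac{1}{6} \cdot 3 = -8 + \frac{1}{2} = - \frac{15}{2}$)
$W{\left(w,R \right)} = 2 R$
$d = -8027$
$h{\left(u,Y \right)} = - \frac{1}{54}$ ($h{\left(u,Y \right)} = \frac{1}{-39 + 2 \left(- \frac{15}{2}\right)} = \frac{1}{-39 - 15} = \frac{1}{-54} = - \frac{1}{54}$)
$a = - \frac{40593}{8}$ ($a = \frac{3 \left(-8027 - \left(24747 - 19243\right)\right)}{8} = \frac{3 \left(-8027 - 5504\right)}{8} = \frac{3}{8} \left(-13531\right) = - \frac{40593}{8} \approx -5074.1$)
$\frac{1}{a + h{\left(291,-179 \right)}} = \frac{1}{- \frac{40593}{8} - \frac{1}{54}} = \frac{1}{- \frac{1096015}{216}} = - \frac{216}{1096015}$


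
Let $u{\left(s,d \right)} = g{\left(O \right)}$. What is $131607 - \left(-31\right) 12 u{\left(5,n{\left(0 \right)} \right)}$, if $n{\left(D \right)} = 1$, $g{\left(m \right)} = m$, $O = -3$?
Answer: $130491$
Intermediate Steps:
$u{\left(s,d \right)} = -3$
$131607 - \left(-31\right) 12 u{\left(5,n{\left(0 \right)} \right)} = 131607 - \left(-31\right) 12 \left(-3\right) = 131607 - \left(-372\right) \left(-3\right) = 131607 - 1116 = 130491$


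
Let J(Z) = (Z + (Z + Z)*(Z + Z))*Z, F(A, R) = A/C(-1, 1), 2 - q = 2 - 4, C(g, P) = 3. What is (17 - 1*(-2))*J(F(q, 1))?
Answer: 5776/27 ≈ 213.93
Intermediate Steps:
q = 4 (q = 2 - (2 - 4) = 2 - 1*(-2) = 2 + 2 = 4)
F(A, R) = A/3
J(Z) = Z*(Z + 4*Z**2) (J(Z) = (Z + (2*Z)*(2*Z))*Z = (Z + 4*Z**2)*Z = Z*(Z + 4*Z**2))
(17 - 1*(-2))*J(F(q, 1)) = (17 - 1*(-2))*(((1/3)*4)**2*(1 + 4*((1/3)*4))) = (17 + 2)*((4/3)**2*(1 + 4*(4/3))) = 19*(16*(1 + 16/3)/9) = 19*((16/9)*(19/3)) = 19*(304/27) = 5776/27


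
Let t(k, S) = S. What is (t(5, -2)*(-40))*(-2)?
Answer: -160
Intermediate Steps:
(t(5, -2)*(-40))*(-2) = -2*(-40)*(-2) = 80*(-2) = -160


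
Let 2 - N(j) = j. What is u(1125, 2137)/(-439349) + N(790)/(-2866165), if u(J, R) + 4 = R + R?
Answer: -11892317538/1259246726585 ≈ -0.0094440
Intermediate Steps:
N(j) = 2 - j
u(J, R) = -4 + 2*R (u(J, R) = -4 + (R + R) = -4 + 2*R)
u(1125, 2137)/(-439349) + N(790)/(-2866165) = (-4 + 2*2137)/(-439349) + (2 - 1*790)/(-2866165) = (-4 + 4274)*(-1/439349) + (2 - 790)*(-1/2866165) = 4270*(-1/439349) - 788*(-1/2866165) = -4270/439349 + 788/2866165 = -11892317538/1259246726585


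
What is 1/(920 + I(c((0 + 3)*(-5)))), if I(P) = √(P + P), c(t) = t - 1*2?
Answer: 460/423217 - I*√34/846434 ≈ 0.0010869 - 6.8888e-6*I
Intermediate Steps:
c(t) = -2 + t (c(t) = t - 2 = -2 + t)
I(P) = √2*√P (I(P) = √(2*P) = √2*√P)
1/(920 + I(c((0 + 3)*(-5)))) = 1/(920 + √2*√(-2 + (0 + 3)*(-5))) = 1/(920 + √2*√(-2 + 3*(-5))) = 1/(920 + √2*√(-2 - 15)) = 1/(920 + √2*√(-17)) = 1/(920 + √2*(I*√17)) = 1/(920 + I*√34)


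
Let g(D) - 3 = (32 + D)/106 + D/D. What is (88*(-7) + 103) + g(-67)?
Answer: -53989/106 ≈ -509.33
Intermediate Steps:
g(D) = 228/53 + D/106 (g(D) = 3 + ((32 + D)/106 + D/D) = 3 + ((32 + D)*(1/106) + 1) = 3 + ((16/53 + D/106) + 1) = 3 + (69/53 + D/106) = 228/53 + D/106)
(88*(-7) + 103) + g(-67) = (88*(-7) + 103) + (228/53 + (1/106)*(-67)) = (-616 + 103) + (228/53 - 67/106) = -513 + 389/106 = -53989/106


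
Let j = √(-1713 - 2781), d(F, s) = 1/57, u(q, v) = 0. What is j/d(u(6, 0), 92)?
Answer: 57*I*√4494 ≈ 3821.1*I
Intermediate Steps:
d(F, s) = 1/57
j = I*√4494 (j = √(-4494) = I*√4494 ≈ 67.037*I)
j/d(u(6, 0), 92) = (I*√4494)/(1/57) = (I*√4494)*57 = 57*I*√4494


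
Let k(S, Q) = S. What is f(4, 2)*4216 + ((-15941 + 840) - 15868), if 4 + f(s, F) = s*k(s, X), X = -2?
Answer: 19623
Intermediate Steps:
f(s, F) = -4 + s² (f(s, F) = -4 + s*s = -4 + s²)
f(4, 2)*4216 + ((-15941 + 840) - 15868) = (-4 + 4²)*4216 + ((-15941 + 840) - 15868) = (-4 + 16)*4216 + (-15101 - 15868) = 12*4216 - 30969 = 50592 - 30969 = 19623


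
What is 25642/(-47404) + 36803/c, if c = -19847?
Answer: -1126763093/470413594 ≈ -2.3953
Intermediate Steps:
25642/(-47404) + 36803/c = 25642/(-47404) + 36803/(-19847) = 25642*(-1/47404) + 36803*(-1/19847) = -12821/23702 - 36803/19847 = -1126763093/470413594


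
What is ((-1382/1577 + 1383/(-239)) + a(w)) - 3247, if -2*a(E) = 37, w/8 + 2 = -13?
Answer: -2466576071/753806 ≈ -3272.2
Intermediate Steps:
w = -120 (w = -16 + 8*(-13) = -16 - 104 = -120)
a(E) = -37/2 (a(E) = -½*37 = -37/2)
((-1382/1577 + 1383/(-239)) + a(w)) - 3247 = ((-1382/1577 + 1383/(-239)) - 37/2) - 3247 = ((-1382*1/1577 + 1383*(-1/239)) - 37/2) - 3247 = ((-1382/1577 - 1383/239) - 37/2) - 3247 = (-2511289/376903 - 37/2) - 3247 = -18967989/753806 - 3247 = -2466576071/753806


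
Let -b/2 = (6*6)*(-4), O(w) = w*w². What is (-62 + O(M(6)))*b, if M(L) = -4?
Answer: -36288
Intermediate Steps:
O(w) = w³
b = 288 (b = -2*6*6*(-4) = -72*(-4) = -2*(-144) = 288)
(-62 + O(M(6)))*b = (-62 + (-4)³)*288 = (-62 - 64)*288 = -126*288 = -36288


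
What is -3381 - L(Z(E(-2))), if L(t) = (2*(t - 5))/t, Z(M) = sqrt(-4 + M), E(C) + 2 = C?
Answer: -3383 - 5*I*sqrt(2)/2 ≈ -3383.0 - 3.5355*I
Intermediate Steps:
E(C) = -2 + C
L(t) = (-10 + 2*t)/t (L(t) = (2*(-5 + t))/t = (-10 + 2*t)/t)
-3381 - L(Z(E(-2))) = -3381 - (2 - 10/sqrt(-4 + (-2 - 2))) = -3381 - (2 - 10/sqrt(-4 - 4)) = -3381 - (2 - 10*(-I*sqrt(2)/4)) = -3381 - (2 - (-5)*I*sqrt(2)/2) = -3381 - (2 + 5*I*sqrt(2)/2) = -3381 + (-2 - 5*I*sqrt(2)/2) = -3383 - 5*I*sqrt(2)/2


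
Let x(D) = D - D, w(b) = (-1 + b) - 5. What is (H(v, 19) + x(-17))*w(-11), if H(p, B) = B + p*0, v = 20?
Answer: -323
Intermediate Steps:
w(b) = -6 + b
x(D) = 0
H(p, B) = B (H(p, B) = B + 0 = B)
(H(v, 19) + x(-17))*w(-11) = (19 + 0)*(-6 - 11) = 19*(-17) = -323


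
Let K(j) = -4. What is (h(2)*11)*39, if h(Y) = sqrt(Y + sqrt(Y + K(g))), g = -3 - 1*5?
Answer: 429*sqrt(2 + I*sqrt(2)) ≈ 639.88 + 203.38*I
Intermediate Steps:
g = -8 (g = -3 - 5 = -8)
h(Y) = sqrt(Y + sqrt(-4 + Y)) (h(Y) = sqrt(Y + sqrt(Y - 4)) = sqrt(Y + sqrt(-4 + Y)))
(h(2)*11)*39 = (sqrt(2 + sqrt(-4 + 2))*11)*39 = (sqrt(2 + sqrt(-2))*11)*39 = (sqrt(2 + I*sqrt(2))*11)*39 = (11*sqrt(2 + I*sqrt(2)))*39 = 429*sqrt(2 + I*sqrt(2))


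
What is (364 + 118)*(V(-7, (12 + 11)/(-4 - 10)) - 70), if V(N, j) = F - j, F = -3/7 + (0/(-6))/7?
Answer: -232083/7 ≈ -33155.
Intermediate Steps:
F = -3/7 (F = -3*⅐ + (0*(-⅙))*(⅐) = -3/7 + 0*(⅐) = -3/7 + 0 = -3/7 ≈ -0.42857)
V(N, j) = -3/7 - j
(364 + 118)*(V(-7, (12 + 11)/(-4 - 10)) - 70) = (364 + 118)*((-3/7 - (12 + 11)/(-4 - 10)) - 70) = 482*((-3/7 - 23/(-14)) - 70) = 482*((-3/7 - 23*(-1)/14) - 70) = 482*((-3/7 - 1*(-23/14)) - 70) = 482*((-3/7 + 23/14) - 70) = 482*(17/14 - 70) = 482*(-963/14) = -232083/7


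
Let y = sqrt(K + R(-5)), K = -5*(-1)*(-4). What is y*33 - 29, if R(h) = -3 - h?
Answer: -29 + 99*I*sqrt(2) ≈ -29.0 + 140.01*I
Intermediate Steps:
K = -20 (K = 5*(-4) = -20)
y = 3*I*sqrt(2) (y = sqrt(-20 + (-3 - 1*(-5))) = sqrt(-20 + (-3 + 5)) = sqrt(-20 + 2) = sqrt(-18) = 3*I*sqrt(2) ≈ 4.2426*I)
y*33 - 29 = (3*I*sqrt(2))*33 - 29 = 99*I*sqrt(2) - 29 = -29 + 99*I*sqrt(2)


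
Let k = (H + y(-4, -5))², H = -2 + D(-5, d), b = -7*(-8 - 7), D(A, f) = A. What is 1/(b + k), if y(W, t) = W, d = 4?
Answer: 1/226 ≈ 0.0044248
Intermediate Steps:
b = 105 (b = -7*(-15) = 105)
H = -7 (H = -2 - 5 = -7)
k = 121 (k = (-7 - 4)² = (-11)² = 121)
1/(b + k) = 1/(105 + 121) = 1/226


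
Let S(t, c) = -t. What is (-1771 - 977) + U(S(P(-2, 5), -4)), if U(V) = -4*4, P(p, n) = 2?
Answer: -2764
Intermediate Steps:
U(V) = -16
(-1771 - 977) + U(S(P(-2, 5), -4)) = (-1771 - 977) - 16 = -2748 - 16 = -2764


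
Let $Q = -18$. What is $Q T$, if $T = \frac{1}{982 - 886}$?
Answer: $- \frac{3}{16} \approx -0.1875$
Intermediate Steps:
$T = \frac{1}{96} \approx 0.010417$
$Q T = \left(-18\right) \frac{1}{96} = - \frac{3}{16}$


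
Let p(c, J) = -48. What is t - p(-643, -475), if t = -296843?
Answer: -296795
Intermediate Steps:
t - p(-643, -475) = -296843 - 1*(-48) = -296843 + 48 = -296795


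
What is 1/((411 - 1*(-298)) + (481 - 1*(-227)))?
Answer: 1/1417 ≈ 0.00070572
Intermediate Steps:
1/((411 - 1*(-298)) + (481 - 1*(-227))) = 1/((411 + 298) + (481 + 227)) = 1/(709 + 708) = 1/1417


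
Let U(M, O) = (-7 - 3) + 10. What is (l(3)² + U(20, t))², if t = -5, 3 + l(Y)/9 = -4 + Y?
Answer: 1679616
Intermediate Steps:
l(Y) = -63 + 9*Y (l(Y) = -27 + 9*(-4 + Y) = -27 + (-36 + 9*Y) = -63 + 9*Y)
U(M, O) = 0 (U(M, O) = -10 + 10 = 0)
(l(3)² + U(20, t))² = ((-63 + 9*3)² + 0)² = ((-63 + 27)² + 0)² = ((-36)² + 0)² = (1296 + 0)² = 1296² = 1679616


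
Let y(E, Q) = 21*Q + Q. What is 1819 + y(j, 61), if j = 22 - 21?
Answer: 3161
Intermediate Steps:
j = 1
y(E, Q) = 22*Q
1819 + y(j, 61) = 1819 + 22*61 = 1819 + 1342 = 3161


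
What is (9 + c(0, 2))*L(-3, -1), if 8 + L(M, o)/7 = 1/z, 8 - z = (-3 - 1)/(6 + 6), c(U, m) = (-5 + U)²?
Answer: -46886/25 ≈ -1875.4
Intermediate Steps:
z = 25/3 (z = 8 - (-3 - 1)/(6 + 6) = 8 - (-4)/12 = 8 - 1*(-⅓) = 8 + ⅓ = 25/3 ≈ 8.3333)
L(M, o) = -1379/25 (L(M, o) = -56 + 7/(25/3) = -56 + 7*(3/25) = -56 + 21/25 = -1379/25)
(9 + c(0, 2))*L(-3, -1) = (9 + (-5 + 0)²)*(-1379/25) = (9 + (-5)²)*(-1379/25) = (9 + 25)*(-1379/25) = 34*(-1379/25) = -46886/25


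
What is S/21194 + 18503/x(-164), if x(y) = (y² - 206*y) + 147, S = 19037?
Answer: 1550116181/1289167438 ≈ 1.2024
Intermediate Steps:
x(y) = 147 + y² - 206*y
S/21194 + 18503/x(-164) = 19037/21194 + 18503/(147 + (-164)² - 206*(-164)) = 19037*(1/21194) + 18503/(147 + 26896 + 33784) = 19037/21194 + 18503/60827 = 1550116181/1289167438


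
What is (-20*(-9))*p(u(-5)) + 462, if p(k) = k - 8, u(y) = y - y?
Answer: -978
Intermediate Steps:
u(y) = 0
p(k) = -8 + k
(-20*(-9))*p(u(-5)) + 462 = (-20*(-9))*(-8 + 0) + 462 = 180*(-8) + 462 = -1440 + 462 = -978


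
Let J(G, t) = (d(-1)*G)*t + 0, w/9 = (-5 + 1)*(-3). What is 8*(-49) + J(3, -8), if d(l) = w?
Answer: -2984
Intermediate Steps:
w = 108 (w = 9*((-5 + 1)*(-3)) = 9*(-4*(-3)) = 9*12 = 108)
d(l) = 108
J(G, t) = 108*G*t (J(G, t) = (108*G)*t + 0 = 108*G*t + 0 = 108*G*t)
8*(-49) + J(3, -8) = 8*(-49) + 108*3*(-8) = -392 - 2592 = -2984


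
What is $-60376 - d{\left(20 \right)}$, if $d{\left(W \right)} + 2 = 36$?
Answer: $-60410$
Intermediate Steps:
$d{\left(W \right)} = 34$ ($d{\left(W \right)} = -2 + 36 = 34$)
$-60376 - d{\left(20 \right)} = -60376 - 34 = -60410$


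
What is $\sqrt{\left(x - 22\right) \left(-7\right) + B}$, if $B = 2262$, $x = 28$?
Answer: $2 \sqrt{555} \approx 47.117$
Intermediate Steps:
$\sqrt{\left(x - 22\right) \left(-7\right) + B} = \sqrt{\left(28 - 22\right) \left(-7\right) + 2262} = \sqrt{6 \left(-7\right) + 2262} = \sqrt{-42 + 2262} = \sqrt{2220} = 2 \sqrt{555}$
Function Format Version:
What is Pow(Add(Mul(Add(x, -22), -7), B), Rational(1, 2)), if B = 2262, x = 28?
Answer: Mul(2, Pow(555, Rational(1, 2))) ≈ 47.117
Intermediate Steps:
Pow(Add(Mul(Add(x, -22), -7), B), Rational(1, 2)) = Pow(Add(Mul(Add(28, -22), -7), 2262), Rational(1, 2)) = Pow(Add(Mul(6, -7), 2262), Rational(1, 2)) = Pow(Add(-42, 2262), Rational(1, 2)) = Pow(2220, Rational(1, 2)) = Mul(2, Pow(555, Rational(1, 2)))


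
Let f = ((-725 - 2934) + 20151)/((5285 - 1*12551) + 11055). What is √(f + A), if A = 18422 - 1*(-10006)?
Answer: 2*√11338601866/1263 ≈ 168.62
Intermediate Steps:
A = 28428 (A = 18422 + 10006 = 28428)
f = 16492/3789 (f = (-3659 + 20151)/((5285 - 12551) + 11055) = 16492/(-7266 + 11055) = 16492/3789 ≈ 4.3526)
√(f + A) = √(16492/3789 + 28428) = √(107730184/3789) = 2*√11338601866/1263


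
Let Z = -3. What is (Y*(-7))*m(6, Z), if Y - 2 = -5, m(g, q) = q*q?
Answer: 189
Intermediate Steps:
m(g, q) = q²
Y = -3 (Y = 2 - 5 = -3)
(Y*(-7))*m(6, Z) = -3*(-7)*(-3)² = 21*9 = 189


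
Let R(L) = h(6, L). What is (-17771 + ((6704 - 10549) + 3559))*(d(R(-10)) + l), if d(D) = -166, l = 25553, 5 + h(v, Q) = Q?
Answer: -458413059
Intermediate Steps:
h(v, Q) = -5 + Q
R(L) = -5 + L
(-17771 + ((6704 - 10549) + 3559))*(d(R(-10)) + l) = (-17771 + ((6704 - 10549) + 3559))*(-166 + 25553) = (-17771 + (-3845 + 3559))*25387 = (-17771 - 286)*25387 = -18057*25387 = -458413059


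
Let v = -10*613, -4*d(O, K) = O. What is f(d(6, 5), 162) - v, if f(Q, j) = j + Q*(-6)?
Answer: 6301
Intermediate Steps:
d(O, K) = -O/4
f(Q, j) = j - 6*Q
v = -6130
f(d(6, 5), 162) - v = (162 - (-3)*6/2) - 1*(-6130) = (162 - 6*(-3/2)) + 6130 = (162 + 9) + 6130 = 171 + 6130 = 6301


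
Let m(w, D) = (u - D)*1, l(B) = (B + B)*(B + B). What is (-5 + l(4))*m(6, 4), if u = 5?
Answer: 59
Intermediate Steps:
l(B) = 4*B**2 (l(B) = (2*B)*(2*B) = 4*B**2)
m(w, D) = 5 - D (m(w, D) = (5 - D)*1 = 5 - D)
(-5 + l(4))*m(6, 4) = (-5 + 4*4**2)*(5 - 1*4) = (-5 + 4*16)*(5 - 4) = (-5 + 64)*1 = 59*1 = 59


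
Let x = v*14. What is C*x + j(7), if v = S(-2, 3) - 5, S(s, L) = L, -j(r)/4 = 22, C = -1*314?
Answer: 8704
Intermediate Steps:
C = -314
j(r) = -88 (j(r) = -4*22 = -88)
v = -2 (v = 3 - 5 = -2)
x = -28 (x = -2*14 = -28)
C*x + j(7) = -314*(-28) - 88 = 8792 - 88 = 8704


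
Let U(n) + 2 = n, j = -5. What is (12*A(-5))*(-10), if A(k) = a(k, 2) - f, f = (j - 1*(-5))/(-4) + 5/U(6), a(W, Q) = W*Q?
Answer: 1350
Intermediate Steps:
U(n) = -2 + n
a(W, Q) = Q*W
f = 5/4 (f = (-5 - 1*(-5))/(-4) + 5/(-2 + 6) = (-5 + 5)*(-¼) + 5/4 = 0*(-¼) + 5*(¼) = 0 + 5/4 = 5/4 ≈ 1.2500)
A(k) = -5/4 + 2*k (A(k) = 2*k - 1*5/4 = 2*k - 5/4 = -5/4 + 2*k)
(12*A(-5))*(-10) = (12*(-5/4 + 2*(-5)))*(-10) = (12*(-5/4 - 10))*(-10) = (12*(-45/4))*(-10) = -135*(-10) = 1350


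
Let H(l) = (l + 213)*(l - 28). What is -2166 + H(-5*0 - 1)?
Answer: -8314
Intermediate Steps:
H(l) = (-28 + l)*(213 + l) (H(l) = (213 + l)*(-28 + l) = (-28 + l)*(213 + l))
-2166 + H(-5*0 - 1) = -2166 + (-5964 + (-5*0 - 1)² + 185*(-5*0 - 1)) = -2166 + (-5964 + (0 - 1)² + 185*(0 - 1)) = -2166 + (-5964 + (-1)² + 185*(-1)) = -2166 + (-5964 + 1 - 185) = -2166 - 6148 = -8314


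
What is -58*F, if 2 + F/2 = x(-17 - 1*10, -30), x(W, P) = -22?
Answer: 2784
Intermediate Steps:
F = -48 (F = -4 + 2*(-22) = -4 - 44 = -48)
-58*F = -58*(-48) = 2784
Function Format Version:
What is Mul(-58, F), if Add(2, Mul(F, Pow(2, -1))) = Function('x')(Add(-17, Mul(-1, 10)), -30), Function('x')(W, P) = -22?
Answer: 2784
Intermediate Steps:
F = -48 (F = Add(-4, Mul(2, -22)) = Add(-4, -44) = -48)
Mul(-58, F) = Mul(-58, -48) = 2784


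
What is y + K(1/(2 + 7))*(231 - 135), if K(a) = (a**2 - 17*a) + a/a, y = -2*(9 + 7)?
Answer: -3136/27 ≈ -116.15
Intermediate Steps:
y = -32 (y = -2*16 = -32)
K(a) = 1 + a**2 - 17*a (K(a) = (a**2 - 17*a) + 1 = 1 + a**2 - 17*a)
y + K(1/(2 + 7))*(231 - 135) = -32 + (1 + (1/(2 + 7))**2 - 17/(2 + 7))*(231 - 135) = -32 + (1 + (1/9)**2 - 17/9)*96 = -32 + (1 + (1/9)**2 - 17*1/9)*96 = -32 + (1 + 1/81 - 17/9)*96 = -32 - 71/81*96 = -32 - 2272/27 = -3136/27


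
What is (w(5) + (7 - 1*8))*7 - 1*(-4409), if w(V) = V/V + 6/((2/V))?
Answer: 4514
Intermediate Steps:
w(V) = 1 + 3*V (w(V) = 1 + 6*(V/2) = 1 + 3*V)
(w(5) + (7 - 1*8))*7 - 1*(-4409) = ((1 + 3*5) + (7 - 1*8))*7 - 1*(-4409) = ((1 + 15) + (7 - 8))*7 + 4409 = (16 - 1)*7 + 4409 = 15*7 + 4409 = 105 + 4409 = 4514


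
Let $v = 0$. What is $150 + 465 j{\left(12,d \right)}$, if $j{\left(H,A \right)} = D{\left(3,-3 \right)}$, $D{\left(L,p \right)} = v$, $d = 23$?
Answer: $150$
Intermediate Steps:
$D{\left(L,p \right)} = 0$
$j{\left(H,A \right)} = 0$
$150 + 465 j{\left(12,d \right)} = 150 + 465 \cdot 0 = 150 + 0 = 150$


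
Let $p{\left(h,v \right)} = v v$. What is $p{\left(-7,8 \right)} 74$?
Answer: $4736$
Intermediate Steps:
$p{\left(h,v \right)} = v^{2}$
$p{\left(-7,8 \right)} 74 = 8^{2} \cdot 74 = 64 \cdot 74 = 4736$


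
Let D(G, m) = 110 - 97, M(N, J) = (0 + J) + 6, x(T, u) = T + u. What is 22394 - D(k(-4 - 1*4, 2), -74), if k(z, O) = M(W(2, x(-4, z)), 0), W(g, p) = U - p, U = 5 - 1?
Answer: 22381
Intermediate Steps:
U = 4
W(g, p) = 4 - p
M(N, J) = 6 + J (M(N, J) = J + 6 = 6 + J)
k(z, O) = 6 (k(z, O) = 6 + 0 = 6)
D(G, m) = 13
22394 - D(k(-4 - 1*4, 2), -74) = 22394 - 1*13 = 22394 - 13 = 22381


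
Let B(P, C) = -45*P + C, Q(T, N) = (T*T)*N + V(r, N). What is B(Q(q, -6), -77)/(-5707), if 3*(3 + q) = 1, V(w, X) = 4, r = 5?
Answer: -1663/5707 ≈ -0.29140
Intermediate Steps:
q = -8/3 (q = -3 + (⅓)*1 = -3 + ⅓ = -8/3 ≈ -2.6667)
Q(T, N) = 4 + N*T² (Q(T, N) = (T*T)*N + 4 = T²*N + 4 = N*T² + 4 = 4 + N*T²)
B(P, C) = C - 45*P
B(Q(q, -6), -77)/(-5707) = (-77 - 45*(4 - 6*(-8/3)²))/(-5707) = (-77 - 45*(4 - 6*64/9))*(-1/5707) = (-77 - 45*(4 - 128/3))*(-1/5707) = (-77 - 45*(-116/3))*(-1/5707) = (-77 + 1740)*(-1/5707) = 1663*(-1/5707) = -1663/5707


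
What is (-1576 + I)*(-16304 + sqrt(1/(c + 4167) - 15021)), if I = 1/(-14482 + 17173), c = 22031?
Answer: 69145508560/2691 - 4241015*I*sqrt(10309441073086)/70498818 ≈ 2.5695e+7 - 1.9315e+5*I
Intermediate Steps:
I = 1/2691 ≈ 0.00037161
(-1576 + I)*(-16304 + sqrt(1/(c + 4167) - 15021)) = (-1576 + 1/2691)*(-16304 + sqrt(1/(22031 + 4167) - 15021)) = -4241015*(-16304 + sqrt(1/26198 - 15021))/2691 = -4241015*(-16304 + sqrt(-393520157/26198))/2691 = -4241015*(-16304 + I*sqrt(10309441073086)/26198)/2691 = 69145508560/2691 - 4241015*I*sqrt(10309441073086)/70498818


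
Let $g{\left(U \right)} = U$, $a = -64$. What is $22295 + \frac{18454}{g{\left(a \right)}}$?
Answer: $\frac{704213}{32} \approx 22007.0$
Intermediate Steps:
$22295 + \frac{18454}{g{\left(a \right)}} = 22295 + \frac{18454}{-64} = 22295 + 18454 \left(- \frac{1}{64}\right) = 22295 - \frac{9227}{32} = \frac{704213}{32}$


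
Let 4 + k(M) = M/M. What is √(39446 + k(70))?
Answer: √39443 ≈ 198.60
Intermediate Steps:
k(M) = -3 (k(M) = -4 + M/M = -4 + 1 = -3)
√(39446 + k(70)) = √(39446 - 3) = √39443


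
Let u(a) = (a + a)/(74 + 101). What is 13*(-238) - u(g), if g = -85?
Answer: -108256/35 ≈ -3093.0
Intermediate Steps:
u(a) = 2*a/175 (u(a) = (2*a)/175 = (2*a)*(1/175) = 2*a/175)
13*(-238) - u(g) = 13*(-238) - 2*(-85)/175 = -3094 - 1*(-34/35) = -3094 + 34/35 = -108256/35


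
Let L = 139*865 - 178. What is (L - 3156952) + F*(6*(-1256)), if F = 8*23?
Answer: -4423519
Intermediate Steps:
F = 184
L = 120057 (L = 120235 - 178 = 120057)
(L - 3156952) + F*(6*(-1256)) = (120057 - 3156952) + 184*(6*(-1256)) = -3036895 + 184*(-7536) = -3036895 - 1386624 = -4423519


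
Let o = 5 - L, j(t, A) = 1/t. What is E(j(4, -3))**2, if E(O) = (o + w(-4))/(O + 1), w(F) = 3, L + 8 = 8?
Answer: 1024/25 ≈ 40.960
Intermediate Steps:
L = 0 (L = -8 + 8 = 0)
o = 5 (o = 5 - 1*0 = 5 + 0 = 5)
E(O) = 8/(1 + O) (E(O) = (5 + 3)/(O + 1) = 8/(1 + O))
E(j(4, -3))**2 = (8/(1 + 1/4))**2 = (8/(5/4))**2 = (8*(4/5))**2 = (32/5)**2 = 1024/25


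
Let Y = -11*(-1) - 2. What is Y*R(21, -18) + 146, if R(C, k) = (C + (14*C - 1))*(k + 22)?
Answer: 11450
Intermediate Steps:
Y = 9 (Y = 11 - 2 = 9)
R(C, k) = (-1 + 15*C)*(22 + k) (R(C, k) = (C + (-1 + 14*C))*(22 + k) = (-1 + 15*C)*(22 + k))
Y*R(21, -18) + 146 = 9*(-22 - 1*(-18) + 330*21 + 15*21*(-18)) + 146 = 9*(-22 + 18 + 6930 - 5670) + 146 = 9*1256 + 146 = 11304 + 146 = 11450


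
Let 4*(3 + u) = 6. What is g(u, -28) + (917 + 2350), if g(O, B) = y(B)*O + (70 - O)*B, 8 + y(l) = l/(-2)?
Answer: 1256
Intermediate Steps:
u = -3/2 (u = -3 + (¼)*6 = -3 + 3/2 = -3/2 ≈ -1.5000)
y(l) = -8 - l/2 (y(l) = -8 + l/(-2) = -8 + l*(-½) = -8 - l/2)
g(O, B) = B*(70 - O) + O*(-8 - B/2) (g(O, B) = (-8 - B/2)*O + (70 - O)*B = O*(-8 - B/2) + B*(70 - O) = B*(70 - O) + O*(-8 - B/2))
g(u, -28) + (917 + 2350) = (-8*(-3/2) + 70*(-28) - 3/2*(-28)*(-3/2)) + (917 + 2350) = (12 - 1960 - 63) + 3267 = -2011 + 3267 = 1256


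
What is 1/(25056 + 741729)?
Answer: 1/766785 ≈ 1.3041e-6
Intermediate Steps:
1/(25056 + 741729) = 1/766785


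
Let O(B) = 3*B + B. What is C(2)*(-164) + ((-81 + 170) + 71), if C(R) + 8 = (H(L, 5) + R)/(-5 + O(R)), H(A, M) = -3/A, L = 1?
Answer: 4580/3 ≈ 1526.7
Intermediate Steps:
O(B) = 4*B
C(R) = -8 + (-3 + R)/(-5 + 4*R) (C(R) = -8 + (-3/1 + R)/(-5 + 4*R) = -8 + (-3*1 + R)/(-5 + 4*R) = -8 + (-3 + R)/(-5 + 4*R))
C(2)*(-164) + ((-81 + 170) + 71) = ((37 - 31*2)/(-5 + 4*2))*(-164) + ((-81 + 170) + 71) = ((37 - 62)/(-5 + 8))*(-164) + (89 + 71) = (-25/3)*(-164) + 160 = ((1/3)*(-25))*(-164) + 160 = -25/3*(-164) + 160 = 4100/3 + 160 = 4580/3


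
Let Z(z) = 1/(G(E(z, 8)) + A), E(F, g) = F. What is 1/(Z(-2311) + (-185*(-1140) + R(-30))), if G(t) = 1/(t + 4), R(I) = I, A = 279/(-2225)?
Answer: 645878/136191160785 ≈ 4.7424e-6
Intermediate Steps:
A = -279/2225 (A = 279*(-1/2225) = -279/2225 ≈ -0.12539)
G(t) = 1/(4 + t)
Z(z) = 1/(-279/2225 + 1/(4 + z)) (Z(z) = 1/(1/(4 + z) - 279/2225) = 1/(-279/2225 + 1/(4 + z)))
1/(Z(-2311) + (-185*(-1140) + R(-30))) = 1/(2225*(-4 - 1*(-2311))/(-1109 + 279*(-2311)) + (-185*(-1140) - 30)) = 1/(2225*(-4 + 2311)/(-1109 - 644769) + (210900 - 30)) = 1/(2225*2307/(-645878) + 210870) = 1/(2225*(-1/645878)*2307 + 210870) = 1/(-5133075/645878 + 210870) = 1/(136191160785/645878) = 645878/136191160785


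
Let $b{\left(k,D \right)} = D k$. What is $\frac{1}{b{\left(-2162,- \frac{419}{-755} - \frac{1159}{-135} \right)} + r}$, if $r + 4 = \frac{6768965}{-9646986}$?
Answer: $- \frac{65551269870}{1295667419701223} \approx -5.0593 \cdot 10^{-5}$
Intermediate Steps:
$r = - \frac{45356909}{9646986}$ ($r = -4 + \frac{6768965}{-9646986} = -4 + 6768965 \left(- \frac{1}{9646986}\right) = -4 - \frac{6768965}{9646986} = - \frac{45356909}{9646986} \approx -4.7017$)
$\frac{1}{b{\left(-2162,- \frac{419}{-755} - \frac{1159}{-135} \right)} + r} = \frac{1}{\left(- \frac{419}{-755} - \frac{1159}{-135}\right) \left(-2162\right) - \frac{45356909}{9646986}} = \frac{1}{\left(\left(-419\right) \left(- \frac{1}{755}\right) - - \frac{1159}{135}\right) \left(-2162\right) - \frac{45356909}{9646986}} = \frac{1}{\left(\frac{419}{755} + \frac{1159}{135}\right) \left(-2162\right) - \frac{45356909}{9646986}} = \frac{1}{\frac{186322}{20385} \left(-2162\right) - \frac{45356909}{9646986}} = \frac{1}{- \frac{402828164}{20385} - \frac{45356909}{9646986}} = \frac{1}{- \frac{1295667419701223}{65551269870}} = - \frac{65551269870}{1295667419701223}$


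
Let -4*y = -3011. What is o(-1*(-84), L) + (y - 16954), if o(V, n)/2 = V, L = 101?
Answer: -64133/4 ≈ -16033.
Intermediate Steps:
o(V, n) = 2*V
y = 3011/4 (y = -¼*(-3011) = 3011/4 ≈ 752.75)
o(-1*(-84), L) + (y - 16954) = 2*(-1*(-84)) + (3011/4 - 16954) = 2*84 - 64805/4 = 168 - 64805/4 = -64133/4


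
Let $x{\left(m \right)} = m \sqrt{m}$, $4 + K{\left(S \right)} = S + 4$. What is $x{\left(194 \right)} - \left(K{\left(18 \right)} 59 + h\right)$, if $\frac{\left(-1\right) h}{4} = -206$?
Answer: $-1886 + 194 \sqrt{194} \approx 816.11$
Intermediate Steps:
$K{\left(S \right)} = S$ ($K{\left(S \right)} = -4 + \left(S + 4\right) = -4 + \left(4 + S\right) = S$)
$h = 824$ ($h = \left(-4\right) \left(-206\right) = 824$)
$x{\left(m \right)} = m^{\frac{3}{2}}$
$x{\left(194 \right)} - \left(K{\left(18 \right)} 59 + h\right) = 194^{\frac{3}{2}} - \left(18 \cdot 59 + 824\right) = 194 \sqrt{194} - \left(1062 + 824\right) = 194 \sqrt{194} - 1886 = -1886 + 194 \sqrt{194}$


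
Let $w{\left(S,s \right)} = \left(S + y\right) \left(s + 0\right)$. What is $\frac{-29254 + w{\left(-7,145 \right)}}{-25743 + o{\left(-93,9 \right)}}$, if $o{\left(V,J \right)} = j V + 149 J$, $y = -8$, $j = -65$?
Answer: $\frac{31429}{18357} \approx 1.7121$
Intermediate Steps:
$w{\left(S,s \right)} = s \left(-8 + S\right)$ ($w{\left(S,s \right)} = \left(S - 8\right) \left(s + 0\right) = \left(-8 + S\right) s = s \left(-8 + S\right)$)
$o{\left(V,J \right)} = - 65 V + 149 J$
$\frac{-29254 + w{\left(-7,145 \right)}}{-25743 + o{\left(-93,9 \right)}} = \frac{-29254 + 145 \left(-8 - 7\right)}{-25743 + \left(\left(-65\right) \left(-93\right) + 149 \cdot 9\right)} = \frac{-29254 + 145 \left(-15\right)}{-25743 + \left(6045 + 1341\right)} = \frac{-29254 - 2175}{-25743 + 7386} = - \frac{31429}{-18357} = \left(-31429\right) \left(- \frac{1}{18357}\right) = \frac{31429}{18357}$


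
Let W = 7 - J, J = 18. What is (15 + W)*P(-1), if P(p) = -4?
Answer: -16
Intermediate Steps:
W = -11 (W = 7 - 1*18 = 7 - 18 = -11)
(15 + W)*P(-1) = (15 - 11)*(-4) = 4*(-4) = -16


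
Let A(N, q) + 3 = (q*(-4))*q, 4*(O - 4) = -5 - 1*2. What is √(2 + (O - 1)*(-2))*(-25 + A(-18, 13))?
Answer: -352*I*√2 ≈ -497.8*I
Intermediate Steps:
O = 9/4 (O = 4 + (-5 - 1*2)/4 = 4 + (-5 - 2)/4 = 4 + (¼)*(-7) = 4 - 7/4 = 9/4 ≈ 2.2500)
A(N, q) = -3 - 4*q² (A(N, q) = -3 + (q*(-4))*q = -3 + (-4*q)*q = -3 - 4*q²)
√(2 + (O - 1)*(-2))*(-25 + A(-18, 13)) = √(2 + (9/4 - 1)*(-2))*(-25 + (-3 - 4*13²)) = √(2 + (5/4)*(-2))*(-25 + (-3 - 4*169)) = √(2 - 5/2)*(-25 + (-3 - 676)) = √(-½)*(-25 - 679) = (I*√2/2)*(-704) = -352*I*√2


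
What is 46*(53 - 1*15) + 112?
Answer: 1860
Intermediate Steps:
46*(53 - 1*15) + 112 = 46*(53 - 15) + 112 = 46*38 + 112 = 1748 + 112 = 1860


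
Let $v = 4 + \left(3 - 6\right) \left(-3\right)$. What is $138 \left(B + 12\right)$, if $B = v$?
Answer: $3450$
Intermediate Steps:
$v = 13$ ($v = 4 + \left(3 - 6\right) \left(-3\right) = 4 - -9 = 4 + 9 = 13$)
$B = 13$
$138 \left(B + 12\right) = 138 \left(13 + 12\right) = 138 \cdot 25 = 3450$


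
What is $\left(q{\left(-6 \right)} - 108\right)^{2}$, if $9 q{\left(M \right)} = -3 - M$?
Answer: $\frac{104329}{9} \approx 11592.0$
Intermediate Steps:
$q{\left(M \right)} = - \frac{1}{3} - \frac{M}{9}$ ($q{\left(M \right)} = \frac{-3 - M}{9} = - \frac{1}{3} - \frac{M}{9}$)
$\left(q{\left(-6 \right)} - 108\right)^{2} = \left(\left(- \frac{1}{3} - - \frac{2}{3}\right) - 108\right)^{2} = \left(\left(- \frac{1}{3} + \frac{2}{3}\right) - 108\right)^{2} = \left(\frac{1}{3} - 108\right)^{2} = \left(- \frac{323}{3}\right)^{2} = \frac{104329}{9}$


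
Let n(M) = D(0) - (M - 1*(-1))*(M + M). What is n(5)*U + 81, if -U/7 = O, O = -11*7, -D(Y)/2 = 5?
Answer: -37649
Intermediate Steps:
D(Y) = -10 (D(Y) = -2*5 = -10)
O = -77
U = 539 (U = -7*(-77) = 539)
n(M) = -10 - 2*M*(1 + M) (n(M) = -10 - (M - 1*(-1))*(M + M) = -10 - (M + 1)*2*M = -10 - (1 + M)*2*M = -10 - 2*M*(1 + M))
n(5)*U + 81 = (-10 - 2*5 - 2*5**2)*539 + 81 = (-10 - 10 - 2*25)*539 + 81 = (-10 - 10 - 50)*539 + 81 = -70*539 + 81 = -37730 + 81 = -37649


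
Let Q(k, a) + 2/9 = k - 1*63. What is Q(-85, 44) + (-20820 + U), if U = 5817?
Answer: -136361/9 ≈ -15151.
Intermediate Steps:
Q(k, a) = -569/9 + k (Q(k, a) = -2/9 + (k - 1*63) = -2/9 + (k - 63) = -2/9 + (-63 + k) = -569/9 + k)
Q(-85, 44) + (-20820 + U) = (-569/9 - 85) + (-20820 + 5817) = -1334/9 - 15003 = -136361/9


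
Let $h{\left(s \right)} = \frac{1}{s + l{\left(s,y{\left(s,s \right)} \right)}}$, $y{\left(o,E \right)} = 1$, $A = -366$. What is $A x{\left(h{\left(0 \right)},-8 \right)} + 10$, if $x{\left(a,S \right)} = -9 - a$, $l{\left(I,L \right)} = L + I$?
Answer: $3670$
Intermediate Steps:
$l{\left(I,L \right)} = I + L$
$h{\left(s \right)} = \frac{1}{1 + 2 s}$ ($h{\left(s \right)} = \frac{1}{s + \left(s + 1\right)} = \frac{1}{s + \left(1 + s\right)} = \frac{1}{1 + 2 s}$)
$A x{\left(h{\left(0 \right)},-8 \right)} + 10 = - 366 \left(-9 - \frac{1}{1 + 2 \cdot 0}\right) + 10 = - 366 \left(-9 - \frac{1}{1 + 0}\right) + 10 = - 366 \left(-9 - 1^{-1}\right) + 10 = - 366 \left(-9 - 1\right) + 10 = \left(-366\right) \left(-10\right) + 10 = 3660 + 10 = 3670$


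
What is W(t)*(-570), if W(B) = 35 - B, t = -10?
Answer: -25650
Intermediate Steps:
W(t)*(-570) = (35 - 1*(-10))*(-570) = (35 + 10)*(-570) = 45*(-570) = -25650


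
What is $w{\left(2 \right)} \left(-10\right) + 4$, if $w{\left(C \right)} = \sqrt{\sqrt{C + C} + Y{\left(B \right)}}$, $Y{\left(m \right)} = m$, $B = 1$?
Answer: $4 - 10 \sqrt{3} \approx -13.321$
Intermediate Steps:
$w{\left(C \right)} = \sqrt{1 + \sqrt{2} \sqrt{C}}$ ($w{\left(C \right)} = \sqrt{\sqrt{C + C} + 1} = \sqrt{\sqrt{2 C} + 1} = \sqrt{\sqrt{2} \sqrt{C} + 1} = \sqrt{1 + \sqrt{2} \sqrt{C}}$)
$w{\left(2 \right)} \left(-10\right) + 4 = \sqrt{1 + \sqrt{2} \sqrt{2}} \left(-10\right) + 4 = \sqrt{1 + 2} \left(-10\right) + 4 = \sqrt{3} \left(-10\right) + 4 = - 10 \sqrt{3} + 4 = 4 - 10 \sqrt{3}$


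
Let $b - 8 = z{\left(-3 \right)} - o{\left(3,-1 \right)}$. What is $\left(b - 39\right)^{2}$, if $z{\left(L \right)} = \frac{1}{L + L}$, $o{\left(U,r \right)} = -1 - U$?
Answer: $\frac{26569}{36} \approx 738.03$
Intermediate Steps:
$z{\left(L \right)} = \frac{1}{2 L}$
$b = \frac{71}{6}$ ($b = 8 - \left(-1 - 3 + \frac{1}{6}\right) = 8 + \left(\frac{1}{2} \left(- \frac{1}{3}\right) - \left(-1 - 3\right)\right) = 8 - - \frac{23}{6} = 8 + \left(- \frac{1}{6} + 4\right) = 8 + \frac{23}{6} = \frac{71}{6} \approx 11.833$)
$\left(b - 39\right)^{2} = \left(\frac{71}{6} - 39\right)^{2} = \left(- \frac{163}{6}\right)^{2} = \frac{26569}{36}$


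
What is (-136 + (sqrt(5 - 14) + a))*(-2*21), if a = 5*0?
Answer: 5712 - 126*I ≈ 5712.0 - 126.0*I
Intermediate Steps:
a = 0
(-136 + (sqrt(5 - 14) + a))*(-2*21) = (-136 + (sqrt(5 - 14) + 0))*(-2*21) = (-136 + (sqrt(-9) + 0))*(-42) = (-136 + (3*I + 0))*(-42) = (-136 + 3*I)*(-42) = 5712 - 126*I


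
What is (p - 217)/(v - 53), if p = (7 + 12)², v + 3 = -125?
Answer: -144/181 ≈ -0.79558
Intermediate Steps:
v = -128 (v = -3 - 125 = -128)
p = 361 (p = 19² = 361)
(p - 217)/(v - 53) = (361 - 217)/(-128 - 53) = 144/(-181) = 144*(-1/181) = -144/181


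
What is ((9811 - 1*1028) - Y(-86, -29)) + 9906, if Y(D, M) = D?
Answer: 18775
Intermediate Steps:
((9811 - 1*1028) - Y(-86, -29)) + 9906 = ((9811 - 1*1028) - 1*(-86)) + 9906 = ((9811 - 1028) + 86) + 9906 = (8783 + 86) + 9906 = 8869 + 9906 = 18775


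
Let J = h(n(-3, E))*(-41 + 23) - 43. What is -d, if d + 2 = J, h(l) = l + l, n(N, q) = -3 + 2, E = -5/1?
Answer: 9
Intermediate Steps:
E = -5 (E = -5*1 = -5)
n(N, q) = -1
h(l) = 2*l
J = -7 (J = (2*(-1))*(-41 + 23) - 43 = -2*(-18) - 43 = 36 - 43 = -7)
d = -9 (d = -2 - 7 = -9)
-d = -1*(-9) = 9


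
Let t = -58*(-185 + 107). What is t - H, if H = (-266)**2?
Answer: -66232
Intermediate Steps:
H = 70756
t = 4524 (t = -58*(-78) = 4524)
t - H = 4524 - 1*70756 = 4524 - 70756 = -66232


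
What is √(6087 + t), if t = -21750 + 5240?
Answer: I*√10423 ≈ 102.09*I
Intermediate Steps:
t = -16510
√(6087 + t) = √(6087 - 16510) = √(-10423) = I*√10423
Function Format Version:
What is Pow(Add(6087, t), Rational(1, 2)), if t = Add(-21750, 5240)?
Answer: Mul(I, Pow(10423, Rational(1, 2))) ≈ Mul(102.09, I)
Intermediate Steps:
t = -16510
Pow(Add(6087, t), Rational(1, 2)) = Pow(Add(6087, -16510), Rational(1, 2)) = Pow(-10423, Rational(1, 2)) = Mul(I, Pow(10423, Rational(1, 2)))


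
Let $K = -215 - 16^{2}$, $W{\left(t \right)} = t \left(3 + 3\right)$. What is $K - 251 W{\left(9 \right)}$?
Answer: $-14025$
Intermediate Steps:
$W{\left(t \right)} = 6 t$ ($W{\left(t \right)} = t 6 = 6 t$)
$K = -471$ ($K = -215 - 256 = -471$)
$K - 251 W{\left(9 \right)} = -471 - 251 \cdot 6 \cdot 9 = -471 - 13554 = -14025$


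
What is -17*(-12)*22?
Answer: 4488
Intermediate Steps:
-17*(-12)*22 = 204*22 = 4488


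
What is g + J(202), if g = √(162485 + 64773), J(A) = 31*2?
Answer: 62 + √227258 ≈ 538.72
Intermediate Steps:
J(A) = 62
g = √227258 ≈ 476.72
g + J(202) = √227258 + 62 = 62 + √227258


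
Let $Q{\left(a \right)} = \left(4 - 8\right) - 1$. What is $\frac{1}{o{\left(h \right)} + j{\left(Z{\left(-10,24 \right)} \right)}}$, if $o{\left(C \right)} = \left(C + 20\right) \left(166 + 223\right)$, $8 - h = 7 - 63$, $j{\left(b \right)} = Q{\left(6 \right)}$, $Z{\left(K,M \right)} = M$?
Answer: $\frac{1}{32671} \approx 3.0608 \cdot 10^{-5}$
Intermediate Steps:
$Q{\left(a \right)} = -5$ ($Q{\left(a \right)} = -4 - 1 = -5$)
$j{\left(b \right)} = -5$
$h = 64$ ($h = 8 - \left(7 - 63\right) = 8 - -56 = 8 + 56 = 64$)
$o{\left(C \right)} = 7780 + 389 C$ ($o{\left(C \right)} = \left(20 + C\right) 389 = 7780 + 389 C$)
$\frac{1}{o{\left(h \right)} + j{\left(Z{\left(-10,24 \right)} \right)}} = \frac{1}{\left(7780 + 389 \cdot 64\right) - 5} = \frac{1}{\left(7780 + 24896\right) - 5} = \frac{1}{32676 - 5} = \frac{1}{32671}$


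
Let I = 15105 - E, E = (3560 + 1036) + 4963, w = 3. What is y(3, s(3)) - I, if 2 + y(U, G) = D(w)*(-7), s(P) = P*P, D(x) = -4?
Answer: -5520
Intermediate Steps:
E = 9559 (E = 4596 + 4963 = 9559)
s(P) = P**2
y(U, G) = 26 (y(U, G) = -2 - 4*(-7) = -2 + 28 = 26)
I = 5546 (I = 15105 - 1*9559 = 15105 - 9559 = 5546)
y(3, s(3)) - I = 26 - 1*5546 = 26 - 5546 = -5520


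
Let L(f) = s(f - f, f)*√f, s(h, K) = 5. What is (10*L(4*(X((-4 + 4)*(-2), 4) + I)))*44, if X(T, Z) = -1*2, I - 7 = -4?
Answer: 4400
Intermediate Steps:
I = 3 (I = 7 - 4 = 3)
X(T, Z) = -2
L(f) = 5*√f
(10*L(4*(X((-4 + 4)*(-2), 4) + I)))*44 = (10*(5*√(4*(-2 + 3))))*44 = (10*(5*√(4*1)))*44 = (10*(5*√4))*44 = (10*(5*2))*44 = (10*10)*44 = 100*44 = 4400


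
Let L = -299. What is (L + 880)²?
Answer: 337561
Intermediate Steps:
(L + 880)² = (-299 + 880)² = 581² = 337561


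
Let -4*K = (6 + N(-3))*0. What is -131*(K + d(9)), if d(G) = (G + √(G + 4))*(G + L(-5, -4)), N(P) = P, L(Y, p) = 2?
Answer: -12969 - 1441*√13 ≈ -18165.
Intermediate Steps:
K = 0 (K = -(6 - 3)*0/4 = -3*0/4 = -¼*0 = 0)
d(G) = (2 + G)*(G + √(4 + G)) (d(G) = (G + √(G + 4))*(G + 2) = (G + √(4 + G))*(2 + G) = (2 + G)*(G + √(4 + G)))
-131*(K + d(9)) = -131*(0 + (9² + 2*9 + 2*√(4 + 9) + 9*√(4 + 9))) = -131*(0 + (81 + 18 + 2*√13 + 9*√13)) = -131*(0 + (99 + 11*√13)) = -131*(99 + 11*√13) = -12969 - 1441*√13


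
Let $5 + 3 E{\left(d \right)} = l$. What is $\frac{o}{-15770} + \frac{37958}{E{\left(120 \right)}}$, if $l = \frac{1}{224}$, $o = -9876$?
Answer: $- \frac{67041096046}{2941105} \approx -22795.0$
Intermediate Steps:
$l = \frac{1}{224} \approx 0.0044643$
$E{\left(d \right)} = - \frac{373}{224}$ ($E{\left(d \right)} = - \frac{5}{3} + \frac{1}{3} \cdot \frac{1}{224} = - \frac{5}{3} + \frac{1}{672} = - \frac{373}{224}$)
$\frac{o}{-15770} + \frac{37958}{E{\left(120 \right)}} = - \frac{9876}{-15770} + \frac{37958}{- \frac{373}{224}} = \left(-9876\right) \left(- \frac{1}{15770}\right) + 37958 \left(- \frac{224}{373}\right) = \frac{4938}{7885} - \frac{8502592}{373} = - \frac{67041096046}{2941105}$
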